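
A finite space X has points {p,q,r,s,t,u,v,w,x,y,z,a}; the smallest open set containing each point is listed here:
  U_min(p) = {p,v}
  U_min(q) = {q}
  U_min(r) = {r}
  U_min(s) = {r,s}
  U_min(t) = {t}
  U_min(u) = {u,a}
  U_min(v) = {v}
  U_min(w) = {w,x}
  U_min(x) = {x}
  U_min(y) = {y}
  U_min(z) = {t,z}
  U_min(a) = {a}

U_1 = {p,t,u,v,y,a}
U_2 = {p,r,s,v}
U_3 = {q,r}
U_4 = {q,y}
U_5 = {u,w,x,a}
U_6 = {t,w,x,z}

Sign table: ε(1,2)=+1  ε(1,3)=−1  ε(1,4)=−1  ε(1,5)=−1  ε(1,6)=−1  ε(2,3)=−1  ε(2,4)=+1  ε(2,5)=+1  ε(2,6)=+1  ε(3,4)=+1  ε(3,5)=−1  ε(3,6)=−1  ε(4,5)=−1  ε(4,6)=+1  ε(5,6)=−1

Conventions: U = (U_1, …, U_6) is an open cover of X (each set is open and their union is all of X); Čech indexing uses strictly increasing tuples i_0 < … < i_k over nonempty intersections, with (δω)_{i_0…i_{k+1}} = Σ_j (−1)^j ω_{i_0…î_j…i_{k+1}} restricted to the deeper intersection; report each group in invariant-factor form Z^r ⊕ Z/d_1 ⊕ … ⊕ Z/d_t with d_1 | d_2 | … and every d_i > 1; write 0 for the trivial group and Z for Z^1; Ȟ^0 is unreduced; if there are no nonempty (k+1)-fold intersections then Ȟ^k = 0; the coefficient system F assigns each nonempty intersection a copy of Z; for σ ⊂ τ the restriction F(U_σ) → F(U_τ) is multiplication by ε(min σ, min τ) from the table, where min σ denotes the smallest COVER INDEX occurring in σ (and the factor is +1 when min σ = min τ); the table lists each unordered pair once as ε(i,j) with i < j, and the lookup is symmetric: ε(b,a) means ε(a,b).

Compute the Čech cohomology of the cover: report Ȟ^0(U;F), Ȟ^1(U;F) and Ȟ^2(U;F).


intersection data:
  U12={p,v} U14={y} U15={u,a} U16={t} U23={r} U34={q} U56={w,x}
C dims 6,7; δ0: rk 6, SNF 1^5·2
Ȟ^0 = (6 − 6) − 0 = 0, so Ȟ^0 ≅ 0
Ȟ^1 = (7 − 0) − 6 = 1 plus torsion [2], so Ȟ^1 ≅ Z ⊕ Z/2
Ȟ^2 = (0 − 0) − 0 = 0, so Ȟ^2 ≅ 0

Ȟ^0(U;F) ≅ 0,  Ȟ^1(U;F) ≅ Z ⊕ Z/2,  Ȟ^2(U;F) ≅ 0


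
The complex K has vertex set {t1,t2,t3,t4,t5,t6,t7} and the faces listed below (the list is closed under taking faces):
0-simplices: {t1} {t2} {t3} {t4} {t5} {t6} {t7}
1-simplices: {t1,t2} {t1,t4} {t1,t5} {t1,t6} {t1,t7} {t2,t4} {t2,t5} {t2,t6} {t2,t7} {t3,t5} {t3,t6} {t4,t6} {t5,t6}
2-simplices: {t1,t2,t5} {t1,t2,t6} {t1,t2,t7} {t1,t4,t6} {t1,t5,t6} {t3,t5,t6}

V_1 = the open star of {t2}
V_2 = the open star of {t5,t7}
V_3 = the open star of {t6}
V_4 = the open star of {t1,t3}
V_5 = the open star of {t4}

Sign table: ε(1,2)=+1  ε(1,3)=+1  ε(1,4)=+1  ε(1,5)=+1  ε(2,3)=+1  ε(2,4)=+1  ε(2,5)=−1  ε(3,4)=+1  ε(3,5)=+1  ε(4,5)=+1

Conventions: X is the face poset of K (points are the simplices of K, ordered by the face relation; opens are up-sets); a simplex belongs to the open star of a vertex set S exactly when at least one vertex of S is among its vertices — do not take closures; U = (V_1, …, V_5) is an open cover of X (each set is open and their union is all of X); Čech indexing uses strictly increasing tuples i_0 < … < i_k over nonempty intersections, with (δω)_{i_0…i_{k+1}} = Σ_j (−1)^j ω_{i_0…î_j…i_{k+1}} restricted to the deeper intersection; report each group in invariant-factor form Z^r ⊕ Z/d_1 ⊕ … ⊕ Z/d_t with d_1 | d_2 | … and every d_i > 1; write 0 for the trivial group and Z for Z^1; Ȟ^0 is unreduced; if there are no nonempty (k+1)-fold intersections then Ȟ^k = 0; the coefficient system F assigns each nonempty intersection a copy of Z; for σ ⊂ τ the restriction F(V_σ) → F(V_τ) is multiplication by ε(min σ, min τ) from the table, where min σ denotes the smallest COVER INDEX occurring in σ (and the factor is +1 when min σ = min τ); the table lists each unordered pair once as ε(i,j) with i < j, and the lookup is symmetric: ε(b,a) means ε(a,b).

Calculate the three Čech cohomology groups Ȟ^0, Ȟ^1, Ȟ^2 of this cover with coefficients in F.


Ȟ^0 ≅ Z, Ȟ^1 ≅ Z and Ȟ^2 ≅ 0

intersection data:
  V1={{t2},{t1,t2},{t2,t4},{t2,t5},{t2,t6},{t2,t7},{t1,t2,t5},{t1,t2,t6},{t1,t2,t7}} V2={{t5},{t7},{t1,t5},{t1,t7},{t2,t5},{t2,t7},{t3,t5},{t5,t6},{t1,t2,t5},{t1,t2,t7},{t1,t5,t6},{t3,t5,t6}} V3={{t6},{t1,t6},{t2,t6},{t3,t6},{t4,t6},{t5,t6},{t1,t2,t6},{t1,t4,t6},{t1,t5,t6},{t3,t5,t6}} V4={{t1},{t3},{t1,t2},{t1,t4},{t1,t5},{t1,t6},{t1,t7},{t3,t5},{t3,t6},{t1,t2,t5},{t1,t2,t6},{t1,t2,t7},{t1,t4,t6},{t1,t5,t6},{t3,t5,t6}} V5={{t4},{t1,t4},{t2,t4},{t4,t6},{t1,t4,t6}}
  V12={{t2,t5},{t2,t7},{t1,t2,t5},{t1,t2,t7}} V13={{t2,t6},{t1,t2,t6}} V14={{t1,t2},{t1,t2,t5},{t1,t2,t6},{t1,t2,t7}} V15={{t2,t4}} V23={{t5,t6},{t1,t5,t6},{t3,t5,t6}} V24={{t1,t5},{t1,t7},{t3,t5},{t1,t2,t5},{t1,t2,t7},{t1,t5,t6},{t3,t5,t6}} V34={{t1,t6},{t3,t6},{t1,t2,t6},{t1,t4,t6},{t1,t5,t6},{t3,t5,t6}} V35={{t4,t6},{t1,t4,t6}} V45={{t1,t4},{t1,t4,t6}}
  V124={{t1,t2,t5},{t1,t2,t7}} V134={{t1,t2,t6}} V234={{t1,t5,t6},{t3,t5,t6}} V345={{t1,t4,t6}}
C dims 5,9,4; δ0: rk 4, SNF 1^4; δ1: rk 4, SNF 1^4
Ȟ^0 = (5 − 4) − 0 = 1, so Ȟ^0 ≅ Z
Ȟ^1 = (9 − 4) − 4 = 1, so Ȟ^1 ≅ Z
Ȟ^2 = (4 − 0) − 4 = 0, so Ȟ^2 ≅ 0


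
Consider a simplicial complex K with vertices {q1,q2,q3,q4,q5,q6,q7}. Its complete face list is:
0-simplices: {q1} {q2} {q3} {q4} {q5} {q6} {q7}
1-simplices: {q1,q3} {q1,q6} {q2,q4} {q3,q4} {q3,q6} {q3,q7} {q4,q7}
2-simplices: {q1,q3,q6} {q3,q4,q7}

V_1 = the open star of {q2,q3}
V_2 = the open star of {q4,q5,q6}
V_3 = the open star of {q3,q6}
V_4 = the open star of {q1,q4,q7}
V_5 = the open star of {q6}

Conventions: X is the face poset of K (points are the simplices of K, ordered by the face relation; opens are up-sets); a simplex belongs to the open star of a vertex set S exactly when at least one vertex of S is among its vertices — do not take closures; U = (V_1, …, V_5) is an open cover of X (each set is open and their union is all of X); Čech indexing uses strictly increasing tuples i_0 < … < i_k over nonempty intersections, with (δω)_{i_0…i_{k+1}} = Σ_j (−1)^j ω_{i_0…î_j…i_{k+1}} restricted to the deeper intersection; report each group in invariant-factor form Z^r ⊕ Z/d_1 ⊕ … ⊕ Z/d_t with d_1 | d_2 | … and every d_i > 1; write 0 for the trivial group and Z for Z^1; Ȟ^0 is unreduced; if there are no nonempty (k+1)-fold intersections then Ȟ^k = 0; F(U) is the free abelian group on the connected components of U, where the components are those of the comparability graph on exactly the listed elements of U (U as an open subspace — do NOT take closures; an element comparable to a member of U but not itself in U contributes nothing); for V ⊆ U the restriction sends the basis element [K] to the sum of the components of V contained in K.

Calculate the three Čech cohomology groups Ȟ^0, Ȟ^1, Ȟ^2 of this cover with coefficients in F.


nonempty overlaps:
  V1={{q2},{q3},{q1,q3},{q2,q4},{q3,q4},{q3,q6},{q3,q7},{q1,q3,q6},{q3,q4,q7}} V2={{q4},{q5},{q6},{q1,q6},{q2,q4},{q3,q4},{q3,q6},{q4,q7},{q1,q3,q6},{q3,q4,q7}} V3={{q3},{q6},{q1,q3},{q1,q6},{q3,q4},{q3,q6},{q3,q7},{q1,q3,q6},{q3,q4,q7}} V4={{q1},{q4},{q7},{q1,q3},{q1,q6},{q2,q4},{q3,q4},{q3,q7},{q4,q7},{q1,q3,q6},{q3,q4,q7}} V5={{q6},{q1,q6},{q3,q6},{q1,q3,q6}}
  V12={{q2,q4},{q3,q4},{q3,q6},{q1,q3,q6},{q3,q4,q7}} V13={{q3},{q1,q3},{q3,q4},{q3,q6},{q3,q7},{q1,q3,q6},{q3,q4,q7}} V14={{q1,q3},{q2,q4},{q3,q4},{q3,q7},{q1,q3,q6},{q3,q4,q7}} V15={{q3,q6},{q1,q3,q6}} V23={{q6},{q1,q6},{q3,q4},{q3,q6},{q1,q3,q6},{q3,q4,q7}} V24={{q4},{q1,q6},{q2,q4},{q3,q4},{q4,q7},{q1,q3,q6},{q3,q4,q7}} V25={{q6},{q1,q6},{q3,q6},{q1,q3,q6}} V34={{q1,q3},{q1,q6},{q3,q4},{q3,q7},{q1,q3,q6},{q3,q4,q7}} V35={{q6},{q1,q6},{q3,q6},{q1,q3,q6}} V45={{q1,q6},{q1,q3,q6}}
  V123={{q3,q4},{q3,q6},{q1,q3,q6},{q3,q4,q7}} V124={{q2,q4},{q3,q4},{q1,q3,q6},{q3,q4,q7}} V125={{q3,q6},{q1,q3,q6}} V134={{q1,q3},{q3,q4},{q3,q7},{q1,q3,q6},{q3,q4,q7}} V135={{q3,q6},{q1,q3,q6}} V145={{q1,q3,q6}} V234={{q1,q6},{q3,q4},{q1,q3,q6},{q3,q4,q7}} V235={{q6},{q1,q6},{q3,q6},{q1,q3,q6}} V245={{q1,q6},{q1,q3,q6}} V345={{q1,q6},{q1,q3,q6}}
  V1234={{q3,q4},{q1,q3,q6},{q3,q4,q7}} V1235={{q3,q6},{q1,q3,q6}} V1245={{q1,q3,q6}} V1345={{q1,q3,q6}} V2345={{q1,q6},{q1,q3,q6}}
  V12345={{q1,q3,q6}}
components per intersection:
  V1: {{q2},{q2,q4}} {{q3},{q1,q3},{q3,q4},{q3,q6},{q3,q7},{q1,q3,q6},{q3,q4,q7}}
  V2: {{q4},{q2,q4},{q3,q4},{q4,q7},{q3,q4,q7}} {{q5}} {{q6},{q1,q6},{q3,q6},{q1,q3,q6}}
  V3: {{q3},{q6},{q1,q3},{q1,q6},{q3,q4},{q3,q6},{q3,q7},{q1,q3,q6},{q3,q4,q7}}
  V4: {{q1},{q1,q3},{q1,q6},{q1,q3,q6}} {{q4},{q7},{q2,q4},{q3,q4},{q3,q7},{q4,q7},{q3,q4,q7}}
  V5: {{q6},{q1,q6},{q3,q6},{q1,q3,q6}}
  V12: {{q2,q4}} {{q3,q4},{q3,q4,q7}} {{q3,q6},{q1,q3,q6}}
  V13: {{q3},{q1,q3},{q3,q4},{q3,q6},{q3,q7},{q1,q3,q6},{q3,q4,q7}}
  V14: {{q1,q3},{q1,q3,q6}} {{q2,q4}} {{q3,q4},{q3,q7},{q3,q4,q7}}
  V15: {{q3,q6},{q1,q3,q6}}
  V23: {{q6},{q1,q6},{q3,q6},{q1,q3,q6}} {{q3,q4},{q3,q4,q7}}
  V24: {{q4},{q2,q4},{q3,q4},{q4,q7},{q3,q4,q7}} {{q1,q6},{q1,q3,q6}}
  V25: {{q6},{q1,q6},{q3,q6},{q1,q3,q6}}
  V34: {{q1,q3},{q1,q6},{q1,q3,q6}} {{q3,q4},{q3,q7},{q3,q4,q7}}
  V35: {{q6},{q1,q6},{q3,q6},{q1,q3,q6}}
  V45: {{q1,q6},{q1,q3,q6}}
  V123: {{q3,q4},{q3,q4,q7}} {{q3,q6},{q1,q3,q6}}
  V124: {{q2,q4}} {{q3,q4},{q3,q4,q7}} {{q1,q3,q6}}
  V125: {{q3,q6},{q1,q3,q6}}
  V134: {{q1,q3},{q1,q3,q6}} {{q3,q4},{q3,q7},{q3,q4,q7}}
  V135: {{q3,q6},{q1,q3,q6}}
  V145: {{q1,q3,q6}}
  V234: {{q1,q6},{q1,q3,q6}} {{q3,q4},{q3,q4,q7}}
  V235: {{q6},{q1,q6},{q3,q6},{q1,q3,q6}}
  V245: {{q1,q6},{q1,q3,q6}}
  V345: {{q1,q6},{q1,q3,q6}}
  V1234: {{q3,q4},{q3,q4,q7}} {{q1,q3,q6}}
  V1235: {{q3,q6},{q1,q3,q6}}
  V1245: {{q1,q3,q6}}
  V1345: {{q1,q3,q6}}
  V2345: {{q1,q6},{q1,q3,q6}}
  V12345: {{q1,q3,q6}}
C dims 9,17,15,6; δ0: rk 7, SNF 1^7; δ1: rk 10, SNF 1^10; δ2: rk 5, SNF 1^5
degree 0: 9−7−0 = 2 → Ȟ^0 ≅ Z^2
degree 1: 17−10−7 = 0 → Ȟ^1 ≅ 0
degree 2: 15−5−10 = 0 → Ȟ^2 ≅ 0

Ȟ^0(U;F) ≅ Z^2,  Ȟ^1(U;F) ≅ 0,  Ȟ^2(U;F) ≅ 0


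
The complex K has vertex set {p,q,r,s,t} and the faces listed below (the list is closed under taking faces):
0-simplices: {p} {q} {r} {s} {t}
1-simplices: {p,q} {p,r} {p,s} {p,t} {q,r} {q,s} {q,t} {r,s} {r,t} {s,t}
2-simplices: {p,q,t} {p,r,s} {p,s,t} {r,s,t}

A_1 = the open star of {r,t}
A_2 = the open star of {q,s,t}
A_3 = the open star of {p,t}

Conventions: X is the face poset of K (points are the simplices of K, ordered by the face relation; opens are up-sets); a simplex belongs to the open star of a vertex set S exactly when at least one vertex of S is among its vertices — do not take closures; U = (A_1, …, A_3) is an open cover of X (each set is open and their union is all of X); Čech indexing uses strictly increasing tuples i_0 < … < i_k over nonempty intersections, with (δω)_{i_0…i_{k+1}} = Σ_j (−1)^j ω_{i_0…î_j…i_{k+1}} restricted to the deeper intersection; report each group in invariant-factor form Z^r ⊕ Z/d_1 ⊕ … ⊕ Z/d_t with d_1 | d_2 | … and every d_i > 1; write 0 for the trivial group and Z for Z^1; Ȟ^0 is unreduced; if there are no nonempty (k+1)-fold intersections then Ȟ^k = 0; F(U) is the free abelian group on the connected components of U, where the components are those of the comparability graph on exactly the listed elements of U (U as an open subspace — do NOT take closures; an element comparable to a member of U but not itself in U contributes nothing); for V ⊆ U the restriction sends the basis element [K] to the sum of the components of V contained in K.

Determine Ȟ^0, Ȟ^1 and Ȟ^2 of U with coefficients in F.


Ȟ^0(U;F) ≅ Z; Ȟ^1(U;F) ≅ Z; Ȟ^2(U;F) ≅ 0

nerve simplices:
  A1={{r},{t},{p,r},{p,t},{q,r},{q,t},{r,s},{r,t},{s,t},{p,q,t},{p,r,s},{p,s,t},{r,s,t}} A2={{q},{s},{t},{p,q},{p,s},{p,t},{q,r},{q,s},{q,t},{r,s},{r,t},{s,t},{p,q,t},{p,r,s},{p,s,t},{r,s,t}} A3={{p},{t},{p,q},{p,r},{p,s},{p,t},{q,t},{r,t},{s,t},{p,q,t},{p,r,s},{p,s,t},{r,s,t}}
  A12={{t},{p,t},{q,r},{q,t},{r,s},{r,t},{s,t},{p,q,t},{p,r,s},{p,s,t},{r,s,t}} A13={{t},{p,r},{p,t},{q,t},{r,t},{s,t},{p,q,t},{p,r,s},{p,s,t},{r,s,t}} A23={{t},{p,q},{p,s},{p,t},{q,t},{r,t},{s,t},{p,q,t},{p,r,s},{p,s,t},{r,s,t}}
  A123={{t},{p,t},{q,t},{r,t},{s,t},{p,q,t},{p,r,s},{p,s,t},{r,s,t}}
components per intersection:
  A1: {{r},{t},{p,r},{p,t},{q,r},{q,t},{r,s},{r,t},{s,t},{p,q,t},{p,r,s},{p,s,t},{r,s,t}}
  A2: {{q},{s},{t},{p,q},{p,s},{p,t},{q,r},{q,s},{q,t},{r,s},{r,t},{s,t},{p,q,t},{p,r,s},{p,s,t},{r,s,t}}
  A3: {{p},{t},{p,q},{p,r},{p,s},{p,t},{q,t},{r,t},{s,t},{p,q,t},{p,r,s},{p,s,t},{r,s,t}}
  A12: {{t},{p,t},{q,t},{r,s},{r,t},{s,t},{p,q,t},{p,r,s},{p,s,t},{r,s,t}} {{q,r}}
  A13: {{t},{p,t},{q,t},{r,t},{s,t},{p,q,t},{p,s,t},{r,s,t}} {{p,r},{p,r,s}}
  A23: {{t},{p,q},{p,s},{p,t},{q,t},{r,t},{s,t},{p,q,t},{p,r,s},{p,s,t},{r,s,t}}
  A123: {{t},{p,t},{q,t},{r,t},{s,t},{p,q,t},{p,s,t},{r,s,t}} {{p,r,s}}
C dims 3,5,2; δ0: rk 2, SNF 1^2; δ1: rk 2, SNF 1^2
degree 0: 3−2−0 = 1 → Ȟ^0 ≅ Z
degree 1: 5−2−2 = 1 → Ȟ^1 ≅ Z
degree 2: 2−0−2 = 0 → Ȟ^2 ≅ 0


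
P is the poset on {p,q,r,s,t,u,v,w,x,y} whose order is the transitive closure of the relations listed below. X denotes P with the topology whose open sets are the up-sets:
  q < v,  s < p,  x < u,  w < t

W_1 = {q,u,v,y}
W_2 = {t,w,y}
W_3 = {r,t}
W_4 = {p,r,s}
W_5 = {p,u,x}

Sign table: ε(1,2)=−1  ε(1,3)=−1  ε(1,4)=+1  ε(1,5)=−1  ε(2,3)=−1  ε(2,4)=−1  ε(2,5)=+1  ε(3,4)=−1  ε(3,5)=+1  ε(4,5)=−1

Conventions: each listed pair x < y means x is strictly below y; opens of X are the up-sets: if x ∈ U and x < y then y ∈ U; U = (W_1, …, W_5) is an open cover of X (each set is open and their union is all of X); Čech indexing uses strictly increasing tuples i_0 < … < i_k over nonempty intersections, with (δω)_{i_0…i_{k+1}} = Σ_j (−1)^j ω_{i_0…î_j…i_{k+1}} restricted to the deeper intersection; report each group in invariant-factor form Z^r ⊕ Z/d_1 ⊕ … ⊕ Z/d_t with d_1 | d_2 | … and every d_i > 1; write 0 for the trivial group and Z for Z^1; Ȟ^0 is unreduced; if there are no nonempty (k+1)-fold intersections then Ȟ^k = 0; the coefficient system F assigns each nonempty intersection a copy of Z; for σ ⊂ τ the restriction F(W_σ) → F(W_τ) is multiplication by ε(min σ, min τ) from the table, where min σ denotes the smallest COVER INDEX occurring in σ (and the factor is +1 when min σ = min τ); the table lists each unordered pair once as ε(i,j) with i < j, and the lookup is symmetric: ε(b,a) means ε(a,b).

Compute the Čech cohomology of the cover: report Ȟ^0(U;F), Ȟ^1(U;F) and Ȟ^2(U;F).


intersection data:
  W12={y} W15={u} W23={t} W34={r} W45={p}
C dims 5,5; δ0: rk 5, SNF 1^4·2
Ȟ^0 = (5 − 5) − 0 = 0, so Ȟ^0 ≅ 0
Ȟ^1 = (5 − 0) − 5 = 0 plus torsion [2], so Ȟ^1 ≅ Z/2
Ȟ^2 = (0 − 0) − 0 = 0, so Ȟ^2 ≅ 0

Ȟ^0 = 0; Ȟ^1 = Z/2; Ȟ^2 = 0


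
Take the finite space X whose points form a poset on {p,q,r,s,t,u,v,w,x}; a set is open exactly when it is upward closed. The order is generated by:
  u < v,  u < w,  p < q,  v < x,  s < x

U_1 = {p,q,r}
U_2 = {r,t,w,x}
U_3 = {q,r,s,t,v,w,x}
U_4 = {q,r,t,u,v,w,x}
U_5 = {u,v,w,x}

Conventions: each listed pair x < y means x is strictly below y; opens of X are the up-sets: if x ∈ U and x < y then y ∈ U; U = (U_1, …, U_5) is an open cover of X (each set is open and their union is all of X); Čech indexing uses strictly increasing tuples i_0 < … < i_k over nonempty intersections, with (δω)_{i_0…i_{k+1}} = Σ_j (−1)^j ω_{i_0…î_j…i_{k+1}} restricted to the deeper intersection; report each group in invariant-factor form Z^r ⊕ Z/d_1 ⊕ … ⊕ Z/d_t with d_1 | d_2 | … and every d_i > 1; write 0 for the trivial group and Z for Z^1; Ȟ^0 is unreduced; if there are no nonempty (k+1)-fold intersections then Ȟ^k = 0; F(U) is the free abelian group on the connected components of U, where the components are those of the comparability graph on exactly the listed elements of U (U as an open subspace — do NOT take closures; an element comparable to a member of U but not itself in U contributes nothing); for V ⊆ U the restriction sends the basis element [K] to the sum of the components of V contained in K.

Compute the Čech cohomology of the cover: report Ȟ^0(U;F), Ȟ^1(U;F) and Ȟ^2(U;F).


nonempty overlaps:
  U12={r} U13={q,r} U14={q,r} U23={r,t,w,x} U24={r,t,w,x} U25={w,x} U34={q,r,t,v,w,x} U35={v,w,x} U45={u,v,w,x}
  U123={r} U124={r} U134={q,r} U234={r,t,w,x} U235={w,x} U245={w,x} U345={v,w,x}
  U1234={r} U2345={w,x}
components per intersection:
  U1: {p,q} {r}
  U2: {r} {t} {w} {x}
  U3: {q} {r} {s,v,x} {t} {w}
  U4: {q} {r} {t} {u,v,w,x}
  U5: {u,v,w,x}
  U12: {r}
  U13: {q} {r}
  U14: {q} {r}
  U23: {r} {t} {w} {x}
  U24: {r} {t} {w} {x}
  U25: {w} {x}
  U34: {q} {r} {t} {v,x} {w}
  U35: {v,x} {w}
  U45: {u,v,w,x}
  U123: {r}
  U124: {r}
  U134: {q} {r}
  U234: {r} {t} {w} {x}
  U235: {w} {x}
  U245: {w} {x}
  U345: {v,x} {w}
  U1234: {r}
  U2345: {w} {x}
C dims 16,23,14,3; δ0: rk 12, SNF 1^12; δ1: rk 11, SNF 1^11; δ2: rk 3, SNF 1^3
degree 0: 16−12−0 = 4 → Ȟ^0 ≅ Z^4
degree 1: 23−11−12 = 0 → Ȟ^1 ≅ 0
degree 2: 14−3−11 = 0 → Ȟ^2 ≅ 0

Ȟ^0 = Z^4,  Ȟ^1 = 0,  Ȟ^2 = 0


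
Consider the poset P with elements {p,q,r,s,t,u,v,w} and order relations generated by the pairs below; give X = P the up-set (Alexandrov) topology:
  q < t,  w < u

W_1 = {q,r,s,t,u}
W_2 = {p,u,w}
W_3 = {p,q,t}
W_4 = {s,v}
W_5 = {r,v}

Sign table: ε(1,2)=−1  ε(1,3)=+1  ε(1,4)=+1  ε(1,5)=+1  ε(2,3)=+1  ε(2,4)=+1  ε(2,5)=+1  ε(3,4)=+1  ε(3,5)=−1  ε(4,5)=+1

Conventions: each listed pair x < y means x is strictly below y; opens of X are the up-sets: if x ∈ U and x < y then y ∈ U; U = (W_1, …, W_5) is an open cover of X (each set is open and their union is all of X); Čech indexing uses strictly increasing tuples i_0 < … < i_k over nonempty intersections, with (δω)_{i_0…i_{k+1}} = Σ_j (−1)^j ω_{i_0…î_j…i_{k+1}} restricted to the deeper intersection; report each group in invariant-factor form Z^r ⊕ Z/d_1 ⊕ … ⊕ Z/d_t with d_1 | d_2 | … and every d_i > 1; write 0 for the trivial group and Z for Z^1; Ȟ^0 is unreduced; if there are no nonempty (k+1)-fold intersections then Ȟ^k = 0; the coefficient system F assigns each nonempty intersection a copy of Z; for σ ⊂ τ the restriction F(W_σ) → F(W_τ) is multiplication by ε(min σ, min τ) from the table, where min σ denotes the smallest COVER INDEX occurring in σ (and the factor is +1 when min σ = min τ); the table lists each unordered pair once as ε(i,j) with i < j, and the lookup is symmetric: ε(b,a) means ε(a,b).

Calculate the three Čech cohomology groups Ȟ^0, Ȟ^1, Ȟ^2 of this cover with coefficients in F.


Ȟ^0 = 0, Ȟ^1 = Z ⊕ Z/2 and Ȟ^2 = 0

intersection data:
  W12={u} W13={q,t} W14={s} W15={r} W23={p} W45={v}
C dims 5,6; δ0: rk 5, SNF 1^4·2
Ȟ^0 = (5 − 5) − 0 = 0, so Ȟ^0 ≅ 0
Ȟ^1 = (6 − 0) − 5 = 1 plus torsion [2], so Ȟ^1 ≅ Z ⊕ Z/2
Ȟ^2 = (0 − 0) − 0 = 0, so Ȟ^2 ≅ 0


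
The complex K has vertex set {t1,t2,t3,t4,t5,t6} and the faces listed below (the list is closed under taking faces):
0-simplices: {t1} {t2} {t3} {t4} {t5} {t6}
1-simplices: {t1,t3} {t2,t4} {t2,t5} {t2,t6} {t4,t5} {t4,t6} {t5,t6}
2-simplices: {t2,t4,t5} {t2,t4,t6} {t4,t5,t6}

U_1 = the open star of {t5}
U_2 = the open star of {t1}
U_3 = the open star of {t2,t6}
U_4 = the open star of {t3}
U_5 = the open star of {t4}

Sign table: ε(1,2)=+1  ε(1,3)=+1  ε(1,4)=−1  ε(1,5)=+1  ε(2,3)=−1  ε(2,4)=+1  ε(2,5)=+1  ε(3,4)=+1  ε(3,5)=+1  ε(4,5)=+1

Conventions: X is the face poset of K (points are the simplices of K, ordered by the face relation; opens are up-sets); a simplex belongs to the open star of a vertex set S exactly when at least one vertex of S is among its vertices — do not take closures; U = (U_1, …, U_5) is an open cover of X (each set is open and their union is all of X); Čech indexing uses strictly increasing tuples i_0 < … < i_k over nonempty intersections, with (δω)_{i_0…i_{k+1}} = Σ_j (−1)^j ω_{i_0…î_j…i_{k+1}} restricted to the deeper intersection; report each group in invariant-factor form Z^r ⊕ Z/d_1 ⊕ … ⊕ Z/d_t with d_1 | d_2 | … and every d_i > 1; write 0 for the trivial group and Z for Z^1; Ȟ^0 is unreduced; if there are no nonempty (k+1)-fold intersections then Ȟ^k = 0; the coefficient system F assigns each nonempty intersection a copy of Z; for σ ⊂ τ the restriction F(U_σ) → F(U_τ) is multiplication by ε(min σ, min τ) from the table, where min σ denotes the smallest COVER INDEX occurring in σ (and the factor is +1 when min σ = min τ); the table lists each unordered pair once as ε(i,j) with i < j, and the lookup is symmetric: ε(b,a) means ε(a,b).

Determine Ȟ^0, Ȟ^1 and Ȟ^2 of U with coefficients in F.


Ȟ^0 = Z^2,  Ȟ^1 = 0,  Ȟ^2 = 0

nerve of the cover:
  U1={{t5},{t2,t5},{t4,t5},{t5,t6},{t2,t4,t5},{t4,t5,t6}} U2={{t1},{t1,t3}} U3={{t2},{t6},{t2,t4},{t2,t5},{t2,t6},{t4,t6},{t5,t6},{t2,t4,t5},{t2,t4,t6},{t4,t5,t6}} U4={{t3},{t1,t3}} U5={{t4},{t2,t4},{t4,t5},{t4,t6},{t2,t4,t5},{t2,t4,t6},{t4,t5,t6}}
  U13={{t2,t5},{t5,t6},{t2,t4,t5},{t4,t5,t6}} U15={{t4,t5},{t2,t4,t5},{t4,t5,t6}} U24={{t1,t3}} U35={{t2,t4},{t4,t6},{t2,t4,t5},{t2,t4,t6},{t4,t5,t6}}
  U135={{t2,t4,t5},{t4,t5,t6}}
C dims 5,4,1; δ0: rk 3, SNF 1^3; δ1: rk 1, SNF 1^1
Ȟ^0 = (5 − 3) − 0 = 2, so Ȟ^0 ≅ Z^2
Ȟ^1 = (4 − 1) − 3 = 0, so Ȟ^1 ≅ 0
Ȟ^2 = (1 − 0) − 1 = 0, so Ȟ^2 ≅ 0


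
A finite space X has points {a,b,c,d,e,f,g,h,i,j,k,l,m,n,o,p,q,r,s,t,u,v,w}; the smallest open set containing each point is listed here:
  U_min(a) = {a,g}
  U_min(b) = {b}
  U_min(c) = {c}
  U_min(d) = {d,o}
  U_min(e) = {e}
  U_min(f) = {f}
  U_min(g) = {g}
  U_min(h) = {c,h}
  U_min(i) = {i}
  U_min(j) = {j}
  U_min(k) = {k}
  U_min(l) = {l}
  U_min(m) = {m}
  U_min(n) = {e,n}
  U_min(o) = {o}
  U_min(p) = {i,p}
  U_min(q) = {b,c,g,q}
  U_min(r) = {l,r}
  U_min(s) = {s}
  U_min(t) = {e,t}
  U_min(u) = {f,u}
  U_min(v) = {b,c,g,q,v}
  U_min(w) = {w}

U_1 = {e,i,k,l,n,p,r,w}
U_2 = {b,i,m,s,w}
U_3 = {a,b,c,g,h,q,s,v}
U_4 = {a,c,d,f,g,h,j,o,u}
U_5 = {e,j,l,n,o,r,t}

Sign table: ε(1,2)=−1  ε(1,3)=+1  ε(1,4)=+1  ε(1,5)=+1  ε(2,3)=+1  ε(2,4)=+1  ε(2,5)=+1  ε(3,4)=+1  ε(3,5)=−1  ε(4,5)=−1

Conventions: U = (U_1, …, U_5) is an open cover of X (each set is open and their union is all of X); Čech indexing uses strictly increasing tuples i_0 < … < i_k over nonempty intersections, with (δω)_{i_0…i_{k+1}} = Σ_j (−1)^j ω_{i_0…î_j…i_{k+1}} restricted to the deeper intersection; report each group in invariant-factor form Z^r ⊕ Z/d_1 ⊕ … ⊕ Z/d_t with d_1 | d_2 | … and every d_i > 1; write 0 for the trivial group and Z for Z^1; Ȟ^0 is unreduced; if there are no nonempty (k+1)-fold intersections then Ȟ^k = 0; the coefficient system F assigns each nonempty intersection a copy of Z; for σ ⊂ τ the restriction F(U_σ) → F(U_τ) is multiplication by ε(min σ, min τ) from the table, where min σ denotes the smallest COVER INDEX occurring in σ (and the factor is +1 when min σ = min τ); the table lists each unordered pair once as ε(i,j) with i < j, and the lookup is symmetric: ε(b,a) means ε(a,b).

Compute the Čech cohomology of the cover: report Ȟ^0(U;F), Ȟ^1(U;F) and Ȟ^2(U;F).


Ȟ^0 = Z, Ȟ^1 = Z and Ȟ^2 = 0

intersection data:
  U12={i,w} U15={e,l,n,r} U23={b,s} U34={a,c,g,h} U45={j,o}
C dims 5,5; δ0: rk 4, SNF 1^4
Ȟ^0 = (5 − 4) − 0 = 1, so Ȟ^0 ≅ Z
Ȟ^1 = (5 − 0) − 4 = 1, so Ȟ^1 ≅ Z
Ȟ^2 = (0 − 0) − 0 = 0, so Ȟ^2 ≅ 0


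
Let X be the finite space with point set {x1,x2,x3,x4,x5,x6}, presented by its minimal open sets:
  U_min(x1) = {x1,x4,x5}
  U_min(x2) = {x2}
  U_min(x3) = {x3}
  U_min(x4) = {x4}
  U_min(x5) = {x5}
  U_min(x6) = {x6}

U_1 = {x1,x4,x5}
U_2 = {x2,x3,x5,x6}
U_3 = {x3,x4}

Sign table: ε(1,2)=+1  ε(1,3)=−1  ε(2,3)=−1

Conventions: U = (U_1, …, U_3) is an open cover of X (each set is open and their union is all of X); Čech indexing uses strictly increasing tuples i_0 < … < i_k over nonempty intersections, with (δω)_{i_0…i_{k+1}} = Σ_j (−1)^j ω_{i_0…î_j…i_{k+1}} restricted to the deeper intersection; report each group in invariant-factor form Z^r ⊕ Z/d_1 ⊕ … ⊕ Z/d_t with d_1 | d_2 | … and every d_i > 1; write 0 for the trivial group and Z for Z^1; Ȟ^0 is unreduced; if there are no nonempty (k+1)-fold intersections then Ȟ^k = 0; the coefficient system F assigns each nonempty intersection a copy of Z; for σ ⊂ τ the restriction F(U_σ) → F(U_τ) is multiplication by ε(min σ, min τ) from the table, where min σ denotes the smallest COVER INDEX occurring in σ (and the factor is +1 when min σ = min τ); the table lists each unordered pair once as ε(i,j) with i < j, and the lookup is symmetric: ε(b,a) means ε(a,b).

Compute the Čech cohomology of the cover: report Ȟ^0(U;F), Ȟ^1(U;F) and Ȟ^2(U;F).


Ȟ^0 ≅ Z; Ȟ^1 ≅ Z; Ȟ^2 ≅ 0

intersection data:
  U12={x5} U13={x4} U23={x3}
C dims 3,3; δ0: rk 2, SNF 1^2
Ȟ^0 = (3 − 2) − 0 = 1, so Ȟ^0 ≅ Z
Ȟ^1 = (3 − 0) − 2 = 1, so Ȟ^1 ≅ Z
Ȟ^2 = (0 − 0) − 0 = 0, so Ȟ^2 ≅ 0


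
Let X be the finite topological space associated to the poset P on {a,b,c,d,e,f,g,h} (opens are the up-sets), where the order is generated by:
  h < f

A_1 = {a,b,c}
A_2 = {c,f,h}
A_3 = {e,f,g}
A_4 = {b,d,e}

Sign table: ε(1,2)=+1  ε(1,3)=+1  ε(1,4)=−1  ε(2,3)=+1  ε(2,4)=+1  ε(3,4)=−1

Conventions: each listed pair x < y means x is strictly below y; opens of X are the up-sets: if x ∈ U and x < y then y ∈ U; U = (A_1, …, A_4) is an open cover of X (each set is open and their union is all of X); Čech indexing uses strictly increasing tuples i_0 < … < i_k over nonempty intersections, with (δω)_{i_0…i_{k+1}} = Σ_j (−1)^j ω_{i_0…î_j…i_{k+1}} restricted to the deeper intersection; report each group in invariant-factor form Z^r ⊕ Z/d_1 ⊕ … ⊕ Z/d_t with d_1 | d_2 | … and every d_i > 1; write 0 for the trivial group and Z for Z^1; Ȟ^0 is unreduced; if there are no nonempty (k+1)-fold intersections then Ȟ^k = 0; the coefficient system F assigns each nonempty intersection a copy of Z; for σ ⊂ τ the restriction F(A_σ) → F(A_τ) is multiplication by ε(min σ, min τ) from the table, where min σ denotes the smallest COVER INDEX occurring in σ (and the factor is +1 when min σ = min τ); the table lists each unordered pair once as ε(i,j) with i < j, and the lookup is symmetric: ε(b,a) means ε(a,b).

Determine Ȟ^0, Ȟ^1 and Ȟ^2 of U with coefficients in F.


Ȟ^0 = Z,  Ȟ^1 = Z,  Ȟ^2 = 0

nonempty intersections:
  A12={c} A14={b} A23={f} A34={e}
C dims 4,4; δ0: rk 3, SNF 1^3
Ȟ^0: (4−3)−0=1 ⇒ Z
Ȟ^1: (4−0)−3=1 ⇒ Z
Ȟ^2: (0−0)−0=0 ⇒ 0


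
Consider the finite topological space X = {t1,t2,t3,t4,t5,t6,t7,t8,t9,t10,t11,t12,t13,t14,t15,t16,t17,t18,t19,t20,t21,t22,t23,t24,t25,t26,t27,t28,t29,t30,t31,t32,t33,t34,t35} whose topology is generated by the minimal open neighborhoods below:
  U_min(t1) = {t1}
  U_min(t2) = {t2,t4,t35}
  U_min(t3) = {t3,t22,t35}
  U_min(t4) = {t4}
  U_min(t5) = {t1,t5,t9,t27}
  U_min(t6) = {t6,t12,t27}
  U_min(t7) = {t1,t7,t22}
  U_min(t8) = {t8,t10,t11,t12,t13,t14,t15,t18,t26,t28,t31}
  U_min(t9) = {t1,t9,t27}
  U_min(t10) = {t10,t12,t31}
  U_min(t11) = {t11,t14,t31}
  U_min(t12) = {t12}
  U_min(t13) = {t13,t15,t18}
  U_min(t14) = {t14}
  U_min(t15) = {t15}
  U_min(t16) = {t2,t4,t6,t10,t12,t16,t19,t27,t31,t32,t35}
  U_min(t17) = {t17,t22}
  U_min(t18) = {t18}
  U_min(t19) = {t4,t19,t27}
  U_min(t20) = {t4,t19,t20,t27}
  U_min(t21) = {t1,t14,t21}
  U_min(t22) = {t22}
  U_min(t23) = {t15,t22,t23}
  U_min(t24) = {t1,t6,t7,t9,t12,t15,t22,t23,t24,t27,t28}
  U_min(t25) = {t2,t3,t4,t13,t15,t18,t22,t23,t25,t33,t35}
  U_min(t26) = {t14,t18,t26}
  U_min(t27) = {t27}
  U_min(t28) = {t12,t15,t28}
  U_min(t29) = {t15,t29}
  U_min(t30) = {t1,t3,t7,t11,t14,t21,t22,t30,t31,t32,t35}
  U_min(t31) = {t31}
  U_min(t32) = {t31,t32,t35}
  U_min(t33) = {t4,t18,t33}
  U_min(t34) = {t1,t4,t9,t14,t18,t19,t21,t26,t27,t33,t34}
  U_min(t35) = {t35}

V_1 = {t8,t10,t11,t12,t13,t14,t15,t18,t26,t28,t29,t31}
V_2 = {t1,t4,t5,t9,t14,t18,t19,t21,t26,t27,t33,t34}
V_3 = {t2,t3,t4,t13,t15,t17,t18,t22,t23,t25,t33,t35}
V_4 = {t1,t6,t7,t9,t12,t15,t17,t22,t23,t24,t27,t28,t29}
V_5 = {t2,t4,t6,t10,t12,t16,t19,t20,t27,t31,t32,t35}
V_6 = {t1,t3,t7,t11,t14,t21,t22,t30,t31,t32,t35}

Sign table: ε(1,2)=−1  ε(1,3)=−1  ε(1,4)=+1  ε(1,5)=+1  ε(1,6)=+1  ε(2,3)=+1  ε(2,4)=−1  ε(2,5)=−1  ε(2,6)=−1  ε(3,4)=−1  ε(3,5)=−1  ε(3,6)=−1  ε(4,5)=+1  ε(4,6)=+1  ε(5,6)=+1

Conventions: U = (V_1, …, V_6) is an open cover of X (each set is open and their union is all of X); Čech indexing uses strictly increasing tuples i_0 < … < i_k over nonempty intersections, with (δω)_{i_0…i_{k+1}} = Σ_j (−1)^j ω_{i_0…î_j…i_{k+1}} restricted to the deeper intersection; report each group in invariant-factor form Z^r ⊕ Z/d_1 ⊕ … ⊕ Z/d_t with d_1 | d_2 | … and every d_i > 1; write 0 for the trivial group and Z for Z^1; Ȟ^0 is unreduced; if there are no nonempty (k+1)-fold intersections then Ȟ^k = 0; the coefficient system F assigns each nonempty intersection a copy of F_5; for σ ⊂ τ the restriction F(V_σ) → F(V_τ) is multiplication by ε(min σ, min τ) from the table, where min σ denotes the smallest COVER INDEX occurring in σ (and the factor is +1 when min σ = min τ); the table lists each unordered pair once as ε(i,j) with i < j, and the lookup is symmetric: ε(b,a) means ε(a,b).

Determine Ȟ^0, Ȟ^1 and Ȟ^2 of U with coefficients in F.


nerve simplices:
  V12={t14,t18,t26} V13={t13,t15,t18} V14={t12,t15,t28,t29} V15={t10,t12,t31} V16={t11,t14,t31} V23={t4,t18,t33} V24={t1,t9,t27} V25={t4,t19,t27} V26={t1,t14,t21} V34={t15,t17,t22,t23} V35={t2,t4,t35} V36={t3,t22,t35} V45={t6,t12,t27} V46={t1,t7,t22} V56={t31,t32,t35}
  V123={t18} V126={t14} V134={t15} V145={t12} V156={t31} V235={t4} V245={t27} V246={t1} V346={t22} V356={t35}
C dims 6,15,10; δ0: rk_F5 5; δ1: rk_F5 10
degree 0: 6−5−0 = 1 → Ȟ^0 ≅ Z/5
degree 1: 15−10−5 = 0 → Ȟ^1 ≅ 0
degree 2: 10−0−10 = 0 → Ȟ^2 ≅ 0

Ȟ^0 = Z/5,  Ȟ^1 = 0,  Ȟ^2 = 0


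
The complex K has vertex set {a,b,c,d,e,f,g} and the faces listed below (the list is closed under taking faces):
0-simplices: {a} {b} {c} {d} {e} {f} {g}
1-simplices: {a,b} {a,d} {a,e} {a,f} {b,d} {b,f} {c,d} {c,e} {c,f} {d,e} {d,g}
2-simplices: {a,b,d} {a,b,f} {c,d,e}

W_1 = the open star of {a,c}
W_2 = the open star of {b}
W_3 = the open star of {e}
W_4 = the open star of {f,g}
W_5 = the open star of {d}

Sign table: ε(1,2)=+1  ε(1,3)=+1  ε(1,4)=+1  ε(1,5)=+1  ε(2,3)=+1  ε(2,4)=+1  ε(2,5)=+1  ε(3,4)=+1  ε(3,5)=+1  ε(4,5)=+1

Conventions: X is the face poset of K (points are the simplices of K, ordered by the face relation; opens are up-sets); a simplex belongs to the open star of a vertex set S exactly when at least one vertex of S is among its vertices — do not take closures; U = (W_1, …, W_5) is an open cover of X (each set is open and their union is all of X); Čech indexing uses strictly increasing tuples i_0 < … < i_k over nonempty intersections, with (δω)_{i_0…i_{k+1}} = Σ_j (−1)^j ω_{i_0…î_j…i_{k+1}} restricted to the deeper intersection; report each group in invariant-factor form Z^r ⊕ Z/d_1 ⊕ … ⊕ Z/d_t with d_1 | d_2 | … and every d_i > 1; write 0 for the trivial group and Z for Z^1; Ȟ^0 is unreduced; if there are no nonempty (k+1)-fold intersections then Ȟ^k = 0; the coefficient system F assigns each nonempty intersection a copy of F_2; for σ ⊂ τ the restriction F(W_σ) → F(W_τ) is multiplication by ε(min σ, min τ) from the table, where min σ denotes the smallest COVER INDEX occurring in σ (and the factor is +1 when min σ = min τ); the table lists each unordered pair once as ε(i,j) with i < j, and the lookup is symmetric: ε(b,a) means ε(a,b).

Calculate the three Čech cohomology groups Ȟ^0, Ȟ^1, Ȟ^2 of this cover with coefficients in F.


nerve of the cover:
  W1={{a},{c},{a,b},{a,d},{a,e},{a,f},{c,d},{c,e},{c,f},{a,b,d},{a,b,f},{c,d,e}} W2={{b},{a,b},{b,d},{b,f},{a,b,d},{a,b,f}} W3={{e},{a,e},{c,e},{d,e},{c,d,e}} W4={{f},{g},{a,f},{b,f},{c,f},{d,g},{a,b,f}} W5={{d},{a,d},{b,d},{c,d},{d,e},{d,g},{a,b,d},{c,d,e}}
  W12={{a,b},{a,b,d},{a,b,f}} W13={{a,e},{c,e},{c,d,e}} W14={{a,f},{c,f},{a,b,f}} W15={{a,d},{c,d},{a,b,d},{c,d,e}} W24={{b,f},{a,b,f}} W25={{b,d},{a,b,d}} W35={{d,e},{c,d,e}} W45={{d,g}}
  W124={{a,b,f}} W125={{a,b,d}} W135={{c,d,e}}
C dims 5,8,3; δ0: rk_F2 4; δ1: rk_F2 3
Ȟ^0 = (5 − 4) − 0 = 1, so Ȟ^0 ≅ Z/2
Ȟ^1 = (8 − 3) − 4 = 1, so Ȟ^1 ≅ Z/2
Ȟ^2 = (3 − 0) − 3 = 0, so Ȟ^2 ≅ 0

Ȟ^0(U;F) ≅ Z/2,  Ȟ^1(U;F) ≅ Z/2,  Ȟ^2(U;F) ≅ 0


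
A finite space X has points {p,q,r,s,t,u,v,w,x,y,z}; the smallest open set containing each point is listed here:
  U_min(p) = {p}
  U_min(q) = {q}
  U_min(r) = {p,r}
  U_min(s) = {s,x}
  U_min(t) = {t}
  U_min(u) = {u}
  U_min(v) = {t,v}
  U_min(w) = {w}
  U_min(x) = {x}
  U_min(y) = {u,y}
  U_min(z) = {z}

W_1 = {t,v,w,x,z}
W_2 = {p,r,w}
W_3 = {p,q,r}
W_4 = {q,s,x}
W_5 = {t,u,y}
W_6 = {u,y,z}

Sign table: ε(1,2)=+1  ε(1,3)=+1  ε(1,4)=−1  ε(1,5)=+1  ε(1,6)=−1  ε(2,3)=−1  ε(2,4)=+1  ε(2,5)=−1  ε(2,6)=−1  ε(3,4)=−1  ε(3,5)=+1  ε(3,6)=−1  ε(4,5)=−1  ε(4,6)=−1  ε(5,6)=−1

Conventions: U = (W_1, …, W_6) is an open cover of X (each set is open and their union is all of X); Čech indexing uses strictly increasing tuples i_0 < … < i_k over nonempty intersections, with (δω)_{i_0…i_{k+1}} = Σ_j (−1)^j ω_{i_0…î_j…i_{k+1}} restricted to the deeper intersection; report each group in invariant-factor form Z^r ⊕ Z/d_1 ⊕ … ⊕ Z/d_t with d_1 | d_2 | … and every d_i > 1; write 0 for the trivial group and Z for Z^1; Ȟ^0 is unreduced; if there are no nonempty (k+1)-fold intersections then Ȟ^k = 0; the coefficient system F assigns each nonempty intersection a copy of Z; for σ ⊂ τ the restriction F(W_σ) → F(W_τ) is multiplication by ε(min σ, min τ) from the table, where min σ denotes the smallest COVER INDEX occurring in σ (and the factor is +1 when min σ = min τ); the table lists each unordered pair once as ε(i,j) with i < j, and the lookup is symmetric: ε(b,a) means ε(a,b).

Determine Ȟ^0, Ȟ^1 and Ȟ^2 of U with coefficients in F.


intersection data:
  W12={w} W14={x} W15={t} W16={z} W23={p,r} W34={q} W56={u,y}
C dims 6,7; δ0: rk 6, SNF 1^5·2
Ȟ^0 = (6 − 6) − 0 = 0, so Ȟ^0 ≅ 0
Ȟ^1 = (7 − 0) − 6 = 1 plus torsion [2], so Ȟ^1 ≅ Z ⊕ Z/2
Ȟ^2 = (0 − 0) − 0 = 0, so Ȟ^2 ≅ 0

Ȟ^0 ≅ 0, Ȟ^1 ≅ Z ⊕ Z/2 and Ȟ^2 ≅ 0


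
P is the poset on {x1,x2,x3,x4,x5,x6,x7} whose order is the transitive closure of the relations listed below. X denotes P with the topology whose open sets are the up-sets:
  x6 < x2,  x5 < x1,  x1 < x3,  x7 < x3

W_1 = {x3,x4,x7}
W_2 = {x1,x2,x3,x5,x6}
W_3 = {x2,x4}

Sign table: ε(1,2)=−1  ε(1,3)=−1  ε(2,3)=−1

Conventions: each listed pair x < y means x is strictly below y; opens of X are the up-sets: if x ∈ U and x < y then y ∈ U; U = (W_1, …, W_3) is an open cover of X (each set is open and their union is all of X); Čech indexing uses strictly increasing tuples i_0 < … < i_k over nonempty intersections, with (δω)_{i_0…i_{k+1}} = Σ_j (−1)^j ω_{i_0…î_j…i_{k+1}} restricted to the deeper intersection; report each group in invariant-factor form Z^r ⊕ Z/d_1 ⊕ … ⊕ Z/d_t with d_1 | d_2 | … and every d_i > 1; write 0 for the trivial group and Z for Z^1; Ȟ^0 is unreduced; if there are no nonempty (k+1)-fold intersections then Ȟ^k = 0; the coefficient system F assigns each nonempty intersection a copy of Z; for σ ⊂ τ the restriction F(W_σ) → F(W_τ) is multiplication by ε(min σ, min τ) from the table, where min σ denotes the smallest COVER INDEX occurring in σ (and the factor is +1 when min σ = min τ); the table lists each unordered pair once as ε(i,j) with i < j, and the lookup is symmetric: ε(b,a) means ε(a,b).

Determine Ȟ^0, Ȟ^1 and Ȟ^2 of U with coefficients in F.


Ȟ^0 = 0, Ȟ^1 = Z/2, Ȟ^2 = 0

nerve simplices:
  W12={x3} W13={x4} W23={x2}
C dims 3,3; δ0: rk 3, SNF 1^2·2
degree 0: 3−3−0 = 0 → Ȟ^0 ≅ 0
degree 1: 3−0−3 = 0 plus torsion [2] → Ȟ^1 ≅ Z/2
degree 2: 0−0−0 = 0 → Ȟ^2 ≅ 0


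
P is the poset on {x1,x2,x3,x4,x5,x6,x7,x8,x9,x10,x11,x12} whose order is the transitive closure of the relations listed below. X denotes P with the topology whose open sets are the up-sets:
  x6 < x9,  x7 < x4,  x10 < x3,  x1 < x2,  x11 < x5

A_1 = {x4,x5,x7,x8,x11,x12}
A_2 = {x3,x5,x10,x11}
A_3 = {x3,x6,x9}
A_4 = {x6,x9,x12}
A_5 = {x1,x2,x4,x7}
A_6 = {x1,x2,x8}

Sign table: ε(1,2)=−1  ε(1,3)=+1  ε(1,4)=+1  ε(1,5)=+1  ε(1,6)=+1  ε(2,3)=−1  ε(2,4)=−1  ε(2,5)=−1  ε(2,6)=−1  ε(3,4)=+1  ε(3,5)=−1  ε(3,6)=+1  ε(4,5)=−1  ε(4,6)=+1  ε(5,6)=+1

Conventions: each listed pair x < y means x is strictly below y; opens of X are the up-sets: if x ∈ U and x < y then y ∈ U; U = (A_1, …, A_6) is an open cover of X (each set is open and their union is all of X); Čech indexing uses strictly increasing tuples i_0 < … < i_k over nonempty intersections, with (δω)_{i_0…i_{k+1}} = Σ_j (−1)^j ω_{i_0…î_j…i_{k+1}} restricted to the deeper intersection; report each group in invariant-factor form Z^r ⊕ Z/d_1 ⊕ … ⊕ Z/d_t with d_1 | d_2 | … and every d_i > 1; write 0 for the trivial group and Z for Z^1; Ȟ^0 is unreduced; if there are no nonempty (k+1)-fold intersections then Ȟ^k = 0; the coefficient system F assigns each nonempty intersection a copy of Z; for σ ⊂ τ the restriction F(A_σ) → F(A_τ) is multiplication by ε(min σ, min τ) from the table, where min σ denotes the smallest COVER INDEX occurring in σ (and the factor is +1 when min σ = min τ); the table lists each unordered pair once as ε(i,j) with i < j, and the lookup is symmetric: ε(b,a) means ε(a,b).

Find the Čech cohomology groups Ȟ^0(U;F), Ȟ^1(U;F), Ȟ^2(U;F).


Ȟ^0 ≅ Z; Ȟ^1 ≅ Z^2; Ȟ^2 ≅ 0

nonempty overlaps:
  A12={x5,x11} A14={x12} A15={x4,x7} A16={x8} A23={x3} A34={x6,x9} A56={x1,x2}
C dims 6,7; δ0: rk 5, SNF 1^5
degree 0: 6−5−0 = 1 → Ȟ^0 ≅ Z
degree 1: 7−0−5 = 2 → Ȟ^1 ≅ Z^2
degree 2: 0−0−0 = 0 → Ȟ^2 ≅ 0


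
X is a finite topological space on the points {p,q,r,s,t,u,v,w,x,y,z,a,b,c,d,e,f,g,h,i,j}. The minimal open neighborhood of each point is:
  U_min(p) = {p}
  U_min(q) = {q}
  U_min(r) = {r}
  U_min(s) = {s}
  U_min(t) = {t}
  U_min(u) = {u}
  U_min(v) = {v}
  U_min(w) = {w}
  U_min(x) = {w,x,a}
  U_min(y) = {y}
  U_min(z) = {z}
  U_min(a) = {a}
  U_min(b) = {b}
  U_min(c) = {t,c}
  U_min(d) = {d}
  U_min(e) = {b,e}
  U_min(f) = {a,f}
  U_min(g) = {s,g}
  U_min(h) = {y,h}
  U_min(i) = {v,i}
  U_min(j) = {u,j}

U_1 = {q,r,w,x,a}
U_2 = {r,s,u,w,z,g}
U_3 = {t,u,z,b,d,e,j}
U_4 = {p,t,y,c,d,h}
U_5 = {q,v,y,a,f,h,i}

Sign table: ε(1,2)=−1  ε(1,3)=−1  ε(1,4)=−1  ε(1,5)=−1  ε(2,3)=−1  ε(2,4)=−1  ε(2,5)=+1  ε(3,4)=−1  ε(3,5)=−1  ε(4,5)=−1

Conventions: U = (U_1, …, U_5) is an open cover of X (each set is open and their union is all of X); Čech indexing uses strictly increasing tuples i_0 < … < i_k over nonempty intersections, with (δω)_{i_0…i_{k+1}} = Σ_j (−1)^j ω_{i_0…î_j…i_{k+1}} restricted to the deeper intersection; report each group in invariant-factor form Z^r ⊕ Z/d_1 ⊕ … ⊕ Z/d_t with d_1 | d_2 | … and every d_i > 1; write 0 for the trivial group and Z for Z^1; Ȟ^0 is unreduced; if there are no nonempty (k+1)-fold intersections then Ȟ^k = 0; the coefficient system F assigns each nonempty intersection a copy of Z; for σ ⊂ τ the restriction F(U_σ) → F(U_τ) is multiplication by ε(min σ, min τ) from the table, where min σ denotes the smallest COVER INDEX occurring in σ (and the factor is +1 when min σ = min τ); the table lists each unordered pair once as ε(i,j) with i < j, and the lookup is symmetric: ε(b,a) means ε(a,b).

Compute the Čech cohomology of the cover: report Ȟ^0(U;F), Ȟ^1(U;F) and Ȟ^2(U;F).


Ȟ^0 = 0; Ȟ^1 = Z/2; Ȟ^2 = 0

nonempty overlaps:
  U12={r,w} U15={q,a} U23={u,z} U34={t,d} U45={y,h}
C dims 5,5; δ0: rk 5, SNF 1^4·2
degree 0: 5−5−0 = 0 → Ȟ^0 ≅ 0
degree 1: 5−0−5 = 0 plus torsion [2] → Ȟ^1 ≅ Z/2
degree 2: 0−0−0 = 0 → Ȟ^2 ≅ 0


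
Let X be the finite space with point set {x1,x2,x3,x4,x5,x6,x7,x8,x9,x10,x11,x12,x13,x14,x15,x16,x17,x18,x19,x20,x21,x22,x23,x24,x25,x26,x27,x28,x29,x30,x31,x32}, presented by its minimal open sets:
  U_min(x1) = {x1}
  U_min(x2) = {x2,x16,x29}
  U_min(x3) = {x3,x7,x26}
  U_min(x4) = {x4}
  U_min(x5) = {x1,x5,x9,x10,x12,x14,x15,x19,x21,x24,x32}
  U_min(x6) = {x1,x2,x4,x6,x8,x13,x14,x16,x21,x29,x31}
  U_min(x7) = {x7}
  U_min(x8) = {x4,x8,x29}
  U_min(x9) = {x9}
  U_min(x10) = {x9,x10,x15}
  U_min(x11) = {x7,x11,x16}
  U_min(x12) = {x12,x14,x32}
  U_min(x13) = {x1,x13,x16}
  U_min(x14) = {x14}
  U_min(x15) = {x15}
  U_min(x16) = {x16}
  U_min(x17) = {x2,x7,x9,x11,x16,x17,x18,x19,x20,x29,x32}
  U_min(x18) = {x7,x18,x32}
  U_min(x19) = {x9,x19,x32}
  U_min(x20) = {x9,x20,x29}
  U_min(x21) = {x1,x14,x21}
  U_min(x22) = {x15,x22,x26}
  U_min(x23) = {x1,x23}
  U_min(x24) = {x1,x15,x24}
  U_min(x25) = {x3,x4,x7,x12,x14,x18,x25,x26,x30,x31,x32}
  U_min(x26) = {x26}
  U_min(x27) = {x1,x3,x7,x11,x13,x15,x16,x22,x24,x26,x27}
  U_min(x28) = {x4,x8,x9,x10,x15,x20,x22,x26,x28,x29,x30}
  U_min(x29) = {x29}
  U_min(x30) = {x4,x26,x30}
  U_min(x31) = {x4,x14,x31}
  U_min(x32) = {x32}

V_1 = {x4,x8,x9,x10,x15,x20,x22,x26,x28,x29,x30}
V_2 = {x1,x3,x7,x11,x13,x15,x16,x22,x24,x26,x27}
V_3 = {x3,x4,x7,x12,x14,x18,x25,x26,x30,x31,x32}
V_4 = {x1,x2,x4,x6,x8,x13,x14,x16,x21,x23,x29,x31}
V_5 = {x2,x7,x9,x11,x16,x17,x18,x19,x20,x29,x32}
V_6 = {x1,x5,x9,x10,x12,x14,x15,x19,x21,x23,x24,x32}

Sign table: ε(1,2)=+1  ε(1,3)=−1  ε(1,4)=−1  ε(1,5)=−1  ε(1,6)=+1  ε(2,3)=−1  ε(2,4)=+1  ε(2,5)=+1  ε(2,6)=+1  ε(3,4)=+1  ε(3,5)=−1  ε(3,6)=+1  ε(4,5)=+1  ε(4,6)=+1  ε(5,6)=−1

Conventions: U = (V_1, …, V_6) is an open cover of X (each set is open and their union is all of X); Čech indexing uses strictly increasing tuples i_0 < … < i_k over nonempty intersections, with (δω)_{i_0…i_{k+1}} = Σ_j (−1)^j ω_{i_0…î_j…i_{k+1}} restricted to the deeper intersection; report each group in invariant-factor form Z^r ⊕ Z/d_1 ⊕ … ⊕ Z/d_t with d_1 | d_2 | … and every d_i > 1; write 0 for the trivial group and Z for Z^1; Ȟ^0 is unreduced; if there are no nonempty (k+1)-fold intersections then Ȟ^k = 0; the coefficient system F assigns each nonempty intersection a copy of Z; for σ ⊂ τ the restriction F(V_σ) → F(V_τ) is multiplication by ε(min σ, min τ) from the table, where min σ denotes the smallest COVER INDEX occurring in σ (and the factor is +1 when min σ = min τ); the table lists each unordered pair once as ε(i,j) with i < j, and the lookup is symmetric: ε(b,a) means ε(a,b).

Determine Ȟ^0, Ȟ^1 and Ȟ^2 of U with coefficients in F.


nerve simplices:
  V12={x15,x22,x26} V13={x4,x26,x30} V14={x4,x8,x29} V15={x9,x20,x29} V16={x9,x10,x15} V23={x3,x7,x26} V24={x1,x13,x16} V25={x7,x11,x16} V26={x1,x15,x24} V34={x4,x14,x31} V35={x7,x18,x32} V36={x12,x14,x32} V45={x2,x16,x29} V46={x1,x14,x21,x23} V56={x9,x19,x32}
  V123={x26} V126={x15} V134={x4} V145={x29} V156={x9} V235={x7} V245={x16} V246={x1} V346={x14} V356={x32}
C dims 6,15,10; δ0: rk 6, SNF 1^5·2; δ1: rk 9, SNF 1^9
degree 0: 6−6−0 = 0 → Ȟ^0 ≅ 0
degree 1: 15−9−6 = 0 plus torsion [2] → Ȟ^1 ≅ Z/2
degree 2: 10−0−9 = 1 → Ȟ^2 ≅ Z

Ȟ^0(U;F) ≅ 0, Ȟ^1(U;F) ≅ Z/2 and Ȟ^2(U;F) ≅ Z
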